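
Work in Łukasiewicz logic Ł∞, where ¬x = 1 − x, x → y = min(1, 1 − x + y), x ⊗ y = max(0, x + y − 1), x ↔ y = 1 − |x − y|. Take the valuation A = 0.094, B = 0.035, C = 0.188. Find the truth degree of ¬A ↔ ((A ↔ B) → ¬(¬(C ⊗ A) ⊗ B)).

¬A = 1 − 0.094 = 0.906
A ↔ B = 1 − |0.094 − 0.035| = 1 − 0.059 = 0.941
C ⊗ A = max(0, 0.188 + 0.094 − 1) = max(0, -0.718) = 0.000
¬(C ⊗ A) = 1 − 0.000 = 1.000
¬(C ⊗ A) ⊗ B = max(0, 1.000 + 0.035 − 1) = max(0, 0.035) = 0.035
¬(¬(C ⊗ A) ⊗ B) = 1 − 0.035 = 0.965
(A ↔ B) → ¬(¬(C ⊗ A) ⊗ B) = min(1, 1 − 0.941 + 0.965) = min(1, 1.024) = 1.000
¬A ↔ ((A ↔ B) → ¬(¬(C ⊗ A) ⊗ B)) = 1 − |0.906 − 1.000| = 1 − 0.094 = 0.906

0.906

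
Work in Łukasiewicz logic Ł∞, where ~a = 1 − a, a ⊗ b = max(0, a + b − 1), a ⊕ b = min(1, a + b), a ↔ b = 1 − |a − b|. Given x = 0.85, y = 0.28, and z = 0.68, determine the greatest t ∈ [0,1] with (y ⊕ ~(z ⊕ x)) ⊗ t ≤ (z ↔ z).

1.00

z ⊕ x = min(1, 0.68 + 0.85) = min(1, 1.53) = 1.00
~(z ⊕ x) = 1 − 1.00 = 0.00
y ⊕ ~(z ⊕ x) = min(1, 0.28 + 0.00) = min(1, 0.28) = 0.28
So the left factor is y ⊕ ~(z ⊕ x) = 0.28.
z ↔ z = 1 − |0.68 − 0.68| = 1 − 0.00 = 1.00
So the right-hand bound is z ↔ z = 1.00.
The residuum of the Łukasiewicz t-norm gives the supremum: min(1, 1 − 0.28 + 1.00).
1 − 0.28 + 1.00 = 1.72, so t = min(1, 1.72) = 1.00.
Check: 0.28 ⊗ 1.00 = max(0, 0.28) = 0.28 ≤ 1.00.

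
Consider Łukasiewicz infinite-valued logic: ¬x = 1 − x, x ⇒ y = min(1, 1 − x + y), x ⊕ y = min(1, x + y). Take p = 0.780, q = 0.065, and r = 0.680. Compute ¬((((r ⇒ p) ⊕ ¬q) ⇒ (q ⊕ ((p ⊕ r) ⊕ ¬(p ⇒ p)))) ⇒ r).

0.320

r ⇒ p = min(1, 1 − 0.680 + 0.780) = min(1, 1.100) = 1.000
¬q = 1 − 0.065 = 0.935
(r ⇒ p) ⊕ ¬q = min(1, 1.000 + 0.935) = min(1, 1.935) = 1.000
p ⊕ r = min(1, 0.780 + 0.680) = min(1, 1.460) = 1.000
p ⇒ p = min(1, 1 − 0.780 + 0.780) = min(1, 1.000) = 1.000
¬(p ⇒ p) = 1 − 1.000 = 0.000
(p ⊕ r) ⊕ ¬(p ⇒ p) = min(1, 1.000 + 0.000) = min(1, 1.000) = 1.000
q ⊕ ((p ⊕ r) ⊕ ¬(p ⇒ p)) = min(1, 0.065 + 1.000) = min(1, 1.065) = 1.000
((r ⇒ p) ⊕ ¬q) ⇒ (q ⊕ ((p ⊕ r) ⊕ ¬(p ⇒ p))) = min(1, 1 − 1.000 + 1.000) = min(1, 1.000) = 1.000
(((r ⇒ p) ⊕ ¬q) ⇒ (q ⊕ ((p ⊕ r) ⊕ ¬(p ⇒ p)))) ⇒ r = min(1, 1 − 1.000 + 0.680) = min(1, 0.680) = 0.680
¬((((r ⇒ p) ⊕ ¬q) ⇒ (q ⊕ ((p ⊕ r) ⊕ ¬(p ⇒ p)))) ⇒ r) = 1 − 0.680 = 0.320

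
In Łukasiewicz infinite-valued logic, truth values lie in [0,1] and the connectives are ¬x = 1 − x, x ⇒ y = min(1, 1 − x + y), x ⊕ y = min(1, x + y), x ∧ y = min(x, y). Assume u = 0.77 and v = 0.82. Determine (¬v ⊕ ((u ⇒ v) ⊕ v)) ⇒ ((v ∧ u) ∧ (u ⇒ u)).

¬v = 1 − 0.82 = 0.18
u ⇒ v = min(1, 1 − 0.77 + 0.82) = min(1, 1.05) = 1.00
(u ⇒ v) ⊕ v = min(1, 1.00 + 0.82) = min(1, 1.82) = 1.00
¬v ⊕ ((u ⇒ v) ⊕ v) = min(1, 0.18 + 1.00) = min(1, 1.18) = 1.00
v ∧ u = min(0.82, 0.77) = 0.77
u ⇒ u = min(1, 1 − 0.77 + 0.77) = min(1, 1.00) = 1.00
(v ∧ u) ∧ (u ⇒ u) = min(0.77, 1.00) = 0.77
(¬v ⊕ ((u ⇒ v) ⊕ v)) ⇒ ((v ∧ u) ∧ (u ⇒ u)) = min(1, 1 − 1.00 + 0.77) = min(1, 0.77) = 0.77

0.77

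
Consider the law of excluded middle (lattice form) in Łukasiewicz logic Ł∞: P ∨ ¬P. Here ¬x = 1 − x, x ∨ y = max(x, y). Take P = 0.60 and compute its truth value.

0.60

¬P = 1 − 0.60 = 0.40
P ∨ ¬P = max(0.60, 0.40) = 0.60
(The value 0.60 < 1 shows this instance is not satisfied; not a Ł∞-tautology — its value is max(a, 1−a).)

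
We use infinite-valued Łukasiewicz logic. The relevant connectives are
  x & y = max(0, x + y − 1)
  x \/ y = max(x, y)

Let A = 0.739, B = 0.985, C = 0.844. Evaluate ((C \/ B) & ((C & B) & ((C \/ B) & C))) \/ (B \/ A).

0.985

C \/ B = max(0.844, 0.985) = 0.985
C & B = max(0, 0.844 + 0.985 − 1) = max(0, 0.829) = 0.829
(C \/ B) & C = max(0, 0.985 + 0.844 − 1) = max(0, 0.829) = 0.829
(C & B) & ((C \/ B) & C) = max(0, 0.829 + 0.829 − 1) = max(0, 0.658) = 0.658
(C \/ B) & ((C & B) & ((C \/ B) & C)) = max(0, 0.985 + 0.658 − 1) = max(0, 0.643) = 0.643
B \/ A = max(0.985, 0.739) = 0.985
((C \/ B) & ((C & B) & ((C \/ B) & C))) \/ (B \/ A) = max(0.643, 0.985) = 0.985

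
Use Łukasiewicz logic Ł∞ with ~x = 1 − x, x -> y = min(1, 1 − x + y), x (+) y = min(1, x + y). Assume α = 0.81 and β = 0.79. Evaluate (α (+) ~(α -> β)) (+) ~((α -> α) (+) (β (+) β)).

α -> β = min(1, 1 − 0.81 + 0.79) = min(1, 0.98) = 0.98
~(α -> β) = 1 − 0.98 = 0.02
α (+) ~(α -> β) = min(1, 0.81 + 0.02) = min(1, 0.83) = 0.83
α -> α = min(1, 1 − 0.81 + 0.81) = min(1, 1.00) = 1.00
β (+) β = min(1, 0.79 + 0.79) = min(1, 1.58) = 1.00
(α -> α) (+) (β (+) β) = min(1, 1.00 + 1.00) = min(1, 2.00) = 1.00
~((α -> α) (+) (β (+) β)) = 1 − 1.00 = 0.00
(α (+) ~(α -> β)) (+) ~((α -> α) (+) (β (+) β)) = min(1, 0.83 + 0.00) = min(1, 0.83) = 0.83

0.83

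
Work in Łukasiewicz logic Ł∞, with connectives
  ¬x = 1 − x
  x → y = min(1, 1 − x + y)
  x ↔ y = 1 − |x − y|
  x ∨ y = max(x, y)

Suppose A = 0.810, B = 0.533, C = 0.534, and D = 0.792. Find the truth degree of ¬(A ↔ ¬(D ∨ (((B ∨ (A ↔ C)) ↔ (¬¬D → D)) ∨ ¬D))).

0.602

A ↔ C = 1 − |0.810 − 0.534| = 1 − 0.276 = 0.724
B ∨ (A ↔ C) = max(0.533, 0.724) = 0.724
¬D = 1 − 0.792 = 0.208
¬¬D = 1 − 0.208 = 0.792
¬¬D → D = min(1, 1 − 0.792 + 0.792) = min(1, 1.000) = 1.000
(B ∨ (A ↔ C)) ↔ (¬¬D → D) = 1 − |0.724 − 1.000| = 1 − 0.276 = 0.724
((B ∨ (A ↔ C)) ↔ (¬¬D → D)) ∨ ¬D = max(0.724, 0.208) = 0.724
D ∨ (((B ∨ (A ↔ C)) ↔ (¬¬D → D)) ∨ ¬D) = max(0.792, 0.724) = 0.792
¬(D ∨ (((B ∨ (A ↔ C)) ↔ (¬¬D → D)) ∨ ¬D)) = 1 − 0.792 = 0.208
A ↔ ¬(D ∨ (((B ∨ (A ↔ C)) ↔ (¬¬D → D)) ∨ ¬D)) = 1 − |0.810 − 0.208| = 1 − 0.602 = 0.398
¬(A ↔ ¬(D ∨ (((B ∨ (A ↔ C)) ↔ (¬¬D → D)) ∨ ¬D))) = 1 − 0.398 = 0.602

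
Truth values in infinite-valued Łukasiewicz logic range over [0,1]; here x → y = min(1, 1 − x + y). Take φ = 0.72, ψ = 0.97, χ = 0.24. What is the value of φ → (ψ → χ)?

0.55

ψ → χ = min(1, 1 − 0.97 + 0.24) = min(1, 0.27) = 0.27
φ → (ψ → χ) = min(1, 1 − 0.72 + 0.27) = min(1, 0.55) = 0.55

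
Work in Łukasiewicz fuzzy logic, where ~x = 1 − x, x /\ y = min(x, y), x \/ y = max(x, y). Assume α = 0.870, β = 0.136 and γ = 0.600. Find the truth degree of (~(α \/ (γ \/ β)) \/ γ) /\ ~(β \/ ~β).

γ \/ β = max(0.600, 0.136) = 0.600
α \/ (γ \/ β) = max(0.870, 0.600) = 0.870
~(α \/ (γ \/ β)) = 1 − 0.870 = 0.130
~(α \/ (γ \/ β)) \/ γ = max(0.130, 0.600) = 0.600
~β = 1 − 0.136 = 0.864
β \/ ~β = max(0.136, 0.864) = 0.864
~(β \/ ~β) = 1 − 0.864 = 0.136
(~(α \/ (γ \/ β)) \/ γ) /\ ~(β \/ ~β) = min(0.600, 0.136) = 0.136

0.136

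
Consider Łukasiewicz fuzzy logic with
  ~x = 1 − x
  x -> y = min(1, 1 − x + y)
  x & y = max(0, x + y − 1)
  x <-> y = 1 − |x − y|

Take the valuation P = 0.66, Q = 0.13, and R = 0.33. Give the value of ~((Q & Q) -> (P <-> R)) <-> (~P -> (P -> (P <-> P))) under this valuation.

0.00

Q & Q = max(0, 0.13 + 0.13 − 1) = max(0, -0.74) = 0.00
P <-> R = 1 − |0.66 − 0.33| = 1 − 0.33 = 0.67
(Q & Q) -> (P <-> R) = min(1, 1 − 0.00 + 0.67) = min(1, 1.67) = 1.00
~((Q & Q) -> (P <-> R)) = 1 − 1.00 = 0.00
~P = 1 − 0.66 = 0.34
P <-> P = 1 − |0.66 − 0.66| = 1 − 0.00 = 1.00
P -> (P <-> P) = min(1, 1 − 0.66 + 1.00) = min(1, 1.34) = 1.00
~P -> (P -> (P <-> P)) = min(1, 1 − 0.34 + 1.00) = min(1, 1.66) = 1.00
~((Q & Q) -> (P <-> R)) <-> (~P -> (P -> (P <-> P))) = 1 − |0.00 − 1.00| = 1 − 1.00 = 0.00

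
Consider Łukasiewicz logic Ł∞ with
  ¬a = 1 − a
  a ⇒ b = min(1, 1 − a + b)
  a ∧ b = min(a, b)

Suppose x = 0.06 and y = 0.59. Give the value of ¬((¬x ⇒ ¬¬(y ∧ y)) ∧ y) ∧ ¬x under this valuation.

¬x = 1 − 0.06 = 0.94
y ∧ y = min(0.59, 0.59) = 0.59
¬(y ∧ y) = 1 − 0.59 = 0.41
¬¬(y ∧ y) = 1 − 0.41 = 0.59
¬x ⇒ ¬¬(y ∧ y) = min(1, 1 − 0.94 + 0.59) = min(1, 0.65) = 0.65
(¬x ⇒ ¬¬(y ∧ y)) ∧ y = min(0.65, 0.59) = 0.59
¬((¬x ⇒ ¬¬(y ∧ y)) ∧ y) = 1 − 0.59 = 0.41
¬((¬x ⇒ ¬¬(y ∧ y)) ∧ y) ∧ ¬x = min(0.41, 0.94) = 0.41

0.41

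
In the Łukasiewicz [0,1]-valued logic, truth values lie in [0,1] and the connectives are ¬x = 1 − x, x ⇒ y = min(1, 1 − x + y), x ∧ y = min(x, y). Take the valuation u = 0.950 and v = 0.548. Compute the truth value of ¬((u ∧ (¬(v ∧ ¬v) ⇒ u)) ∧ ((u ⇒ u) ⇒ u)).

¬v = 1 − 0.548 = 0.452
v ∧ ¬v = min(0.548, 0.452) = 0.452
¬(v ∧ ¬v) = 1 − 0.452 = 0.548
¬(v ∧ ¬v) ⇒ u = min(1, 1 − 0.548 + 0.950) = min(1, 1.402) = 1.000
u ∧ (¬(v ∧ ¬v) ⇒ u) = min(0.950, 1.000) = 0.950
u ⇒ u = min(1, 1 − 0.950 + 0.950) = min(1, 1.000) = 1.000
(u ⇒ u) ⇒ u = min(1, 1 − 1.000 + 0.950) = min(1, 0.950) = 0.950
(u ∧ (¬(v ∧ ¬v) ⇒ u)) ∧ ((u ⇒ u) ⇒ u) = min(0.950, 0.950) = 0.950
¬((u ∧ (¬(v ∧ ¬v) ⇒ u)) ∧ ((u ⇒ u) ⇒ u)) = 1 − 0.950 = 0.050

0.050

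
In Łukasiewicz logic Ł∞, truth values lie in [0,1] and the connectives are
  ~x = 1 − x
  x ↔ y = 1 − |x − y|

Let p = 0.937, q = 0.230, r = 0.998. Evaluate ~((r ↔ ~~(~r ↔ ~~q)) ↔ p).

~r = 1 − 0.998 = 0.002
~q = 1 − 0.230 = 0.770
~~q = 1 − 0.770 = 0.230
~r ↔ ~~q = 1 − |0.002 − 0.230| = 1 − 0.228 = 0.772
~(~r ↔ ~~q) = 1 − 0.772 = 0.228
~~(~r ↔ ~~q) = 1 − 0.228 = 0.772
r ↔ ~~(~r ↔ ~~q) = 1 − |0.998 − 0.772| = 1 − 0.226 = 0.774
(r ↔ ~~(~r ↔ ~~q)) ↔ p = 1 − |0.774 − 0.937| = 1 − 0.163 = 0.837
~((r ↔ ~~(~r ↔ ~~q)) ↔ p) = 1 − 0.837 = 0.163

0.163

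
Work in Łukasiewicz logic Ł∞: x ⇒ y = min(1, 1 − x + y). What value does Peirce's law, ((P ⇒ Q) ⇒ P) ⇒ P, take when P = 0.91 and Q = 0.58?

0.91

P ⇒ Q = min(1, 1 − 0.91 + 0.58) = min(1, 0.67) = 0.67
(P ⇒ Q) ⇒ P = min(1, 1 − 0.67 + 0.91) = min(1, 1.24) = 1.00
((P ⇒ Q) ⇒ P) ⇒ P = min(1, 1 − 1.00 + 0.91) = min(1, 0.91) = 0.91
(The value 0.91 < 1 shows this instance is not satisfied; not a Ł∞-tautology in general.)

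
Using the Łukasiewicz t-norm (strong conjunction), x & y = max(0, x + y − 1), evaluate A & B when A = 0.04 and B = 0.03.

0.00

A & B = max(0, 0.04 + 0.03 − 1) = max(0, -0.93) = 0.00
For comparison, the Gödel (minimum) t-norm min(x, y) would give 0.03.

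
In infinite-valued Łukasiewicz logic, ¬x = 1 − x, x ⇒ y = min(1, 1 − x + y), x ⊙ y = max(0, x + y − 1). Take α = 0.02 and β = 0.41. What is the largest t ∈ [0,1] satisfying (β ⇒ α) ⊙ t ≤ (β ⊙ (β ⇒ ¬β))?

0.80

β ⇒ α = min(1, 1 − 0.41 + 0.02) = min(1, 0.61) = 0.61
So the left factor is β ⇒ α = 0.61.
¬β = 1 − 0.41 = 0.59
β ⇒ ¬β = min(1, 1 − 0.41 + 0.59) = min(1, 1.18) = 1.00
β ⊙ (β ⇒ ¬β) = max(0, 0.41 + 1.00 − 1) = max(0, 0.41) = 0.41
So the right-hand bound is β ⊙ (β ⇒ ¬β) = 0.41.
The residuum of the Łukasiewicz t-norm gives the supremum: min(1, 1 − 0.61 + 0.41).
1 − 0.61 + 0.41 = 0.80, so t = min(1, 0.80) = 0.80.
Check: 0.61 ⊙ 0.80 = max(0, 0.41) = 0.41 ≤ 0.41.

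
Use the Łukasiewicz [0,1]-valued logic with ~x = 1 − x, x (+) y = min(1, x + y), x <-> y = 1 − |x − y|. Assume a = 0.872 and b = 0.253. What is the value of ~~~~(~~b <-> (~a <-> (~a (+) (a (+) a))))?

~b = 1 − 0.253 = 0.747
~~b = 1 − 0.747 = 0.253
~a = 1 − 0.872 = 0.128
a (+) a = min(1, 0.872 + 0.872) = min(1, 1.744) = 1.000
~a (+) (a (+) a) = min(1, 0.128 + 1.000) = min(1, 1.128) = 1.000
~a <-> (~a (+) (a (+) a)) = 1 − |0.128 − 1.000| = 1 − 0.872 = 0.128
~~b <-> (~a <-> (~a (+) (a (+) a))) = 1 − |0.253 − 0.128| = 1 − 0.125 = 0.875
~(~~b <-> (~a <-> (~a (+) (a (+) a)))) = 1 − 0.875 = 0.125
~~(~~b <-> (~a <-> (~a (+) (a (+) a)))) = 1 − 0.125 = 0.875
~~~(~~b <-> (~a <-> (~a (+) (a (+) a)))) = 1 − 0.875 = 0.125
~~~~(~~b <-> (~a <-> (~a (+) (a (+) a)))) = 1 − 0.125 = 0.875

0.875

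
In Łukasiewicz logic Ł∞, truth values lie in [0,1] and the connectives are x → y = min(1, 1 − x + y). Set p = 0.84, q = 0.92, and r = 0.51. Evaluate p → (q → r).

0.75

q → r = min(1, 1 − 0.92 + 0.51) = min(1, 0.59) = 0.59
p → (q → r) = min(1, 1 − 0.84 + 0.59) = min(1, 0.75) = 0.75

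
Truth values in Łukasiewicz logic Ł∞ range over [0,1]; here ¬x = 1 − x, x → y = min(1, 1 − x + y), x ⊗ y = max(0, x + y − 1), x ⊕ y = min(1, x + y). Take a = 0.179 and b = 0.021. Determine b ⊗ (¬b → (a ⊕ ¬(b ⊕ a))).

0.021

¬b = 1 − 0.021 = 0.979
b ⊕ a = min(1, 0.021 + 0.179) = min(1, 0.200) = 0.200
¬(b ⊕ a) = 1 − 0.200 = 0.800
a ⊕ ¬(b ⊕ a) = min(1, 0.179 + 0.800) = min(1, 0.979) = 0.979
¬b → (a ⊕ ¬(b ⊕ a)) = min(1, 1 − 0.979 + 0.979) = min(1, 1.000) = 1.000
b ⊗ (¬b → (a ⊕ ¬(b ⊕ a))) = max(0, 0.021 + 1.000 − 1) = max(0, 0.021) = 0.021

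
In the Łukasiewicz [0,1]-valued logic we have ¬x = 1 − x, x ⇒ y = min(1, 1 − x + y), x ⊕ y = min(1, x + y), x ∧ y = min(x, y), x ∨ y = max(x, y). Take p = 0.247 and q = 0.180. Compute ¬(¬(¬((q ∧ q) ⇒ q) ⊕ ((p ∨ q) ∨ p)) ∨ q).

q ∧ q = min(0.180, 0.180) = 0.180
(q ∧ q) ⇒ q = min(1, 1 − 0.180 + 0.180) = min(1, 1.000) = 1.000
¬((q ∧ q) ⇒ q) = 1 − 1.000 = 0.000
p ∨ q = max(0.247, 0.180) = 0.247
(p ∨ q) ∨ p = max(0.247, 0.247) = 0.247
¬((q ∧ q) ⇒ q) ⊕ ((p ∨ q) ∨ p) = min(1, 0.000 + 0.247) = min(1, 0.247) = 0.247
¬(¬((q ∧ q) ⇒ q) ⊕ ((p ∨ q) ∨ p)) = 1 − 0.247 = 0.753
¬(¬((q ∧ q) ⇒ q) ⊕ ((p ∨ q) ∨ p)) ∨ q = max(0.753, 0.180) = 0.753
¬(¬(¬((q ∧ q) ⇒ q) ⊕ ((p ∨ q) ∨ p)) ∨ q) = 1 − 0.753 = 0.247

0.247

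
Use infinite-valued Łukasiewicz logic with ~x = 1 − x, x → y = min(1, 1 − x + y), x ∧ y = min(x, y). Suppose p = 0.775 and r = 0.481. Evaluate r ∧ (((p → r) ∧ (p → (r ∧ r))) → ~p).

0.481

p → r = min(1, 1 − 0.775 + 0.481) = min(1, 0.706) = 0.706
r ∧ r = min(0.481, 0.481) = 0.481
p → (r ∧ r) = min(1, 1 − 0.775 + 0.481) = min(1, 0.706) = 0.706
(p → r) ∧ (p → (r ∧ r)) = min(0.706, 0.706) = 0.706
~p = 1 − 0.775 = 0.225
((p → r) ∧ (p → (r ∧ r))) → ~p = min(1, 1 − 0.706 + 0.225) = min(1, 0.519) = 0.519
r ∧ (((p → r) ∧ (p → (r ∧ r))) → ~p) = min(0.481, 0.519) = 0.481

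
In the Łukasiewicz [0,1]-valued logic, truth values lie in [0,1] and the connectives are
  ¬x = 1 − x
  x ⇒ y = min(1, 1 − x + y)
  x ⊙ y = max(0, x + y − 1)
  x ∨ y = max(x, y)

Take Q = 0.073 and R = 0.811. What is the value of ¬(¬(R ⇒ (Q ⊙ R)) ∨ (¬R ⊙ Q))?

0.189

Q ⊙ R = max(0, 0.073 + 0.811 − 1) = max(0, -0.116) = 0.000
R ⇒ (Q ⊙ R) = min(1, 1 − 0.811 + 0.000) = min(1, 0.189) = 0.189
¬(R ⇒ (Q ⊙ R)) = 1 − 0.189 = 0.811
¬R = 1 − 0.811 = 0.189
¬R ⊙ Q = max(0, 0.189 + 0.073 − 1) = max(0, -0.738) = 0.000
¬(R ⇒ (Q ⊙ R)) ∨ (¬R ⊙ Q) = max(0.811, 0.000) = 0.811
¬(¬(R ⇒ (Q ⊙ R)) ∨ (¬R ⊙ Q)) = 1 − 0.811 = 0.189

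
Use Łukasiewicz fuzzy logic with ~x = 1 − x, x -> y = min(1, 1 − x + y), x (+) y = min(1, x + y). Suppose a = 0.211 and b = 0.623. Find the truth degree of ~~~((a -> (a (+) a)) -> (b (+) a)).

0.166

a (+) a = min(1, 0.211 + 0.211) = min(1, 0.422) = 0.422
a -> (a (+) a) = min(1, 1 − 0.211 + 0.422) = min(1, 1.211) = 1.000
b (+) a = min(1, 0.623 + 0.211) = min(1, 0.834) = 0.834
(a -> (a (+) a)) -> (b (+) a) = min(1, 1 − 1.000 + 0.834) = min(1, 0.834) = 0.834
~((a -> (a (+) a)) -> (b (+) a)) = 1 − 0.834 = 0.166
~~((a -> (a (+) a)) -> (b (+) a)) = 1 − 0.166 = 0.834
~~~((a -> (a (+) a)) -> (b (+) a)) = 1 − 0.834 = 0.166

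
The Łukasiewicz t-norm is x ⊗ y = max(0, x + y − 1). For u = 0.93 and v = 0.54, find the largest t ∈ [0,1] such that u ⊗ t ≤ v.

0.61

The residuum of the Łukasiewicz t-norm gives the supremum: min(1, 1 − 0.93 + 0.54).
1 − 0.93 + 0.54 = 0.61, so t = min(1, 0.61) = 0.61.
Check: 0.93 ⊗ 0.61 = max(0, 0.54) = 0.54 ≤ 0.54.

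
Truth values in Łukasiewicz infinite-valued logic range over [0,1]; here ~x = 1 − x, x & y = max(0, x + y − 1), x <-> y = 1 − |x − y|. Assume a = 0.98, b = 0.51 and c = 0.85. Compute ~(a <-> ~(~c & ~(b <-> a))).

0.02

~c = 1 − 0.85 = 0.15
b <-> a = 1 − |0.51 − 0.98| = 1 − 0.47 = 0.53
~(b <-> a) = 1 − 0.53 = 0.47
~c & ~(b <-> a) = max(0, 0.15 + 0.47 − 1) = max(0, -0.38) = 0.00
~(~c & ~(b <-> a)) = 1 − 0.00 = 1.00
a <-> ~(~c & ~(b <-> a)) = 1 − |0.98 − 1.00| = 1 − 0.02 = 0.98
~(a <-> ~(~c & ~(b <-> a))) = 1 − 0.98 = 0.02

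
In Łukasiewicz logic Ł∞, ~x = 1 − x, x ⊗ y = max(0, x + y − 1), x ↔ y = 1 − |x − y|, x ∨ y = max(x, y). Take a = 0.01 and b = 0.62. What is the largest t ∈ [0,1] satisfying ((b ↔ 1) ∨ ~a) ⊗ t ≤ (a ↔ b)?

b ↔ 1 = 1 − |0.62 − 1.00| = 1 − 0.38 = 0.62
~a = 1 − 0.01 = 0.99
(b ↔ 1) ∨ ~a = max(0.62, 0.99) = 0.99
So the left factor is (b ↔ 1) ∨ ~a = 0.99.
a ↔ b = 1 − |0.01 − 0.62| = 1 − 0.61 = 0.39
So the right-hand bound is a ↔ b = 0.39.
The residuum of the Łukasiewicz t-norm gives the supremum: min(1, 1 − 0.99 + 0.39).
1 − 0.99 + 0.39 = 0.40, so t = min(1, 0.40) = 0.40.
Check: 0.99 ⊗ 0.40 = max(0, 0.39) = 0.39 ≤ 0.39.

0.40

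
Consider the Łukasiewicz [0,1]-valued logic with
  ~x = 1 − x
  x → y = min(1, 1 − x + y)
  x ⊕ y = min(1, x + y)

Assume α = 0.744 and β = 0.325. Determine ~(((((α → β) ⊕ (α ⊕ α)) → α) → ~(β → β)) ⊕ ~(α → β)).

α → β = min(1, 1 − 0.744 + 0.325) = min(1, 0.581) = 0.581
α ⊕ α = min(1, 0.744 + 0.744) = min(1, 1.488) = 1.000
(α → β) ⊕ (α ⊕ α) = min(1, 0.581 + 1.000) = min(1, 1.581) = 1.000
((α → β) ⊕ (α ⊕ α)) → α = min(1, 1 − 1.000 + 0.744) = min(1, 0.744) = 0.744
β → β = min(1, 1 − 0.325 + 0.325) = min(1, 1.000) = 1.000
~(β → β) = 1 − 1.000 = 0.000
(((α → β) ⊕ (α ⊕ α)) → α) → ~(β → β) = min(1, 1 − 0.744 + 0.000) = min(1, 0.256) = 0.256
~(α → β) = 1 − 0.581 = 0.419
((((α → β) ⊕ (α ⊕ α)) → α) → ~(β → β)) ⊕ ~(α → β) = min(1, 0.256 + 0.419) = min(1, 0.675) = 0.675
~(((((α → β) ⊕ (α ⊕ α)) → α) → ~(β → β)) ⊕ ~(α → β)) = 1 − 0.675 = 0.325

0.325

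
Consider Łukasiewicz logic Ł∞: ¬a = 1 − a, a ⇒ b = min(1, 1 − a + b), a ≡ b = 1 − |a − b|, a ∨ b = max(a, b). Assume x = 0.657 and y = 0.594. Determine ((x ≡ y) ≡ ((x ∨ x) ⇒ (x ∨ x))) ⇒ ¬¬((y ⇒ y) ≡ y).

0.657

x ≡ y = 1 − |0.657 − 0.594| = 1 − 0.063 = 0.937
x ∨ x = max(0.657, 0.657) = 0.657
(x ∨ x) ⇒ (x ∨ x) = min(1, 1 − 0.657 + 0.657) = min(1, 1.000) = 1.000
(x ≡ y) ≡ ((x ∨ x) ⇒ (x ∨ x)) = 1 − |0.937 − 1.000| = 1 − 0.063 = 0.937
y ⇒ y = min(1, 1 − 0.594 + 0.594) = min(1, 1.000) = 1.000
(y ⇒ y) ≡ y = 1 − |1.000 − 0.594| = 1 − 0.406 = 0.594
¬((y ⇒ y) ≡ y) = 1 − 0.594 = 0.406
¬¬((y ⇒ y) ≡ y) = 1 − 0.406 = 0.594
((x ≡ y) ≡ ((x ∨ x) ⇒ (x ∨ x))) ⇒ ¬¬((y ⇒ y) ≡ y) = min(1, 1 − 0.937 + 0.594) = min(1, 0.657) = 0.657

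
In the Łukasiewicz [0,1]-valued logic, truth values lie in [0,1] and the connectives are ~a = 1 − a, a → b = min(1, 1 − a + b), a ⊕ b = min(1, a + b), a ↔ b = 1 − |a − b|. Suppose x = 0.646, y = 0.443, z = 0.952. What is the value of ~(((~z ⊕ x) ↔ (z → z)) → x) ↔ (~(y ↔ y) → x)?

~z = 1 − 0.952 = 0.048
~z ⊕ x = min(1, 0.048 + 0.646) = min(1, 0.694) = 0.694
z → z = min(1, 1 − 0.952 + 0.952) = min(1, 1.000) = 1.000
(~z ⊕ x) ↔ (z → z) = 1 − |0.694 − 1.000| = 1 − 0.306 = 0.694
((~z ⊕ x) ↔ (z → z)) → x = min(1, 1 − 0.694 + 0.646) = min(1, 0.952) = 0.952
~(((~z ⊕ x) ↔ (z → z)) → x) = 1 − 0.952 = 0.048
y ↔ y = 1 − |0.443 − 0.443| = 1 − 0.000 = 1.000
~(y ↔ y) = 1 − 1.000 = 0.000
~(y ↔ y) → x = min(1, 1 − 0.000 + 0.646) = min(1, 1.646) = 1.000
~(((~z ⊕ x) ↔ (z → z)) → x) ↔ (~(y ↔ y) → x) = 1 − |0.048 − 1.000| = 1 − 0.952 = 0.048

0.048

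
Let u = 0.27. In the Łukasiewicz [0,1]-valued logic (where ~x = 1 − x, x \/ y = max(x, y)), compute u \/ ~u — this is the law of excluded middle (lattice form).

0.73

~u = 1 − 0.27 = 0.73
u \/ ~u = max(0.27, 0.73) = 0.73
(The value 0.73 < 1 shows this instance is not satisfied; not a Ł∞-tautology — its value is max(a, 1−a).)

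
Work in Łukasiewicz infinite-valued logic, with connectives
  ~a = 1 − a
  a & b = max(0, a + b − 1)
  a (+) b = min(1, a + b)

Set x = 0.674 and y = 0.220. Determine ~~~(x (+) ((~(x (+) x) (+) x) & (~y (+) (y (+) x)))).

x (+) x = min(1, 0.674 + 0.674) = min(1, 1.348) = 1.000
~(x (+) x) = 1 − 1.000 = 0.000
~(x (+) x) (+) x = min(1, 0.000 + 0.674) = min(1, 0.674) = 0.674
~y = 1 − 0.220 = 0.780
y (+) x = min(1, 0.220 + 0.674) = min(1, 0.894) = 0.894
~y (+) (y (+) x) = min(1, 0.780 + 0.894) = min(1, 1.674) = 1.000
(~(x (+) x) (+) x) & (~y (+) (y (+) x)) = max(0, 0.674 + 1.000 − 1) = max(0, 0.674) = 0.674
x (+) ((~(x (+) x) (+) x) & (~y (+) (y (+) x))) = min(1, 0.674 + 0.674) = min(1, 1.348) = 1.000
~(x (+) ((~(x (+) x) (+) x) & (~y (+) (y (+) x)))) = 1 − 1.000 = 0.000
~~(x (+) ((~(x (+) x) (+) x) & (~y (+) (y (+) x)))) = 1 − 0.000 = 1.000
~~~(x (+) ((~(x (+) x) (+) x) & (~y (+) (y (+) x)))) = 1 − 1.000 = 0.000

0.000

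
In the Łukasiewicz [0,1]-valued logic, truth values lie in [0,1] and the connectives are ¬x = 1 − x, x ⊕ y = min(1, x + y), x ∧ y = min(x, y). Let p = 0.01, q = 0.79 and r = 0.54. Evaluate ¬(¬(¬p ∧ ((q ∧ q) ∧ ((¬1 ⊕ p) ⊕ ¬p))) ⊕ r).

0.25

¬p = 1 − 0.01 = 0.99
q ∧ q = min(0.79, 0.79) = 0.79
¬1 = 1 − 1.00 = 0.00
¬1 ⊕ p = min(1, 0.00 + 0.01) = min(1, 0.01) = 0.01
(¬1 ⊕ p) ⊕ ¬p = min(1, 0.01 + 0.99) = min(1, 1.00) = 1.00
(q ∧ q) ∧ ((¬1 ⊕ p) ⊕ ¬p) = min(0.79, 1.00) = 0.79
¬p ∧ ((q ∧ q) ∧ ((¬1 ⊕ p) ⊕ ¬p)) = min(0.99, 0.79) = 0.79
¬(¬p ∧ ((q ∧ q) ∧ ((¬1 ⊕ p) ⊕ ¬p))) = 1 − 0.79 = 0.21
¬(¬p ∧ ((q ∧ q) ∧ ((¬1 ⊕ p) ⊕ ¬p))) ⊕ r = min(1, 0.21 + 0.54) = min(1, 0.75) = 0.75
¬(¬(¬p ∧ ((q ∧ q) ∧ ((¬1 ⊕ p) ⊕ ¬p))) ⊕ r) = 1 − 0.75 = 0.25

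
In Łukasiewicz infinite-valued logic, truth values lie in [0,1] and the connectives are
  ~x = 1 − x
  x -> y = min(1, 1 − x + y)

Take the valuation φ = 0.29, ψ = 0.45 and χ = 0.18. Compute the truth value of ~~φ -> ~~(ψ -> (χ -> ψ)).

1.00

~φ = 1 − 0.29 = 0.71
~~φ = 1 − 0.71 = 0.29
χ -> ψ = min(1, 1 − 0.18 + 0.45) = min(1, 1.27) = 1.00
ψ -> (χ -> ψ) = min(1, 1 − 0.45 + 1.00) = min(1, 1.55) = 1.00
~(ψ -> (χ -> ψ)) = 1 − 1.00 = 0.00
~~(ψ -> (χ -> ψ)) = 1 − 0.00 = 1.00
~~φ -> ~~(ψ -> (χ -> ψ)) = min(1, 1 − 0.29 + 1.00) = min(1, 1.71) = 1.00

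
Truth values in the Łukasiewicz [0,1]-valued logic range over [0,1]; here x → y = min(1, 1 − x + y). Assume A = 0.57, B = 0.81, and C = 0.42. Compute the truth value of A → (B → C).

1.00

B → C = min(1, 1 − 0.81 + 0.42) = min(1, 0.61) = 0.61
A → (B → C) = min(1, 1 − 0.57 + 0.61) = min(1, 1.04) = 1.00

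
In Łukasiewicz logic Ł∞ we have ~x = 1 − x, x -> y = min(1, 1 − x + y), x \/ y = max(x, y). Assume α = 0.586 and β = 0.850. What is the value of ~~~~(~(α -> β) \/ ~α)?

0.414

α -> β = min(1, 1 − 0.586 + 0.850) = min(1, 1.264) = 1.000
~(α -> β) = 1 − 1.000 = 0.000
~α = 1 − 0.586 = 0.414
~(α -> β) \/ ~α = max(0.000, 0.414) = 0.414
~(~(α -> β) \/ ~α) = 1 − 0.414 = 0.586
~~(~(α -> β) \/ ~α) = 1 − 0.586 = 0.414
~~~(~(α -> β) \/ ~α) = 1 − 0.414 = 0.586
~~~~(~(α -> β) \/ ~α) = 1 − 0.586 = 0.414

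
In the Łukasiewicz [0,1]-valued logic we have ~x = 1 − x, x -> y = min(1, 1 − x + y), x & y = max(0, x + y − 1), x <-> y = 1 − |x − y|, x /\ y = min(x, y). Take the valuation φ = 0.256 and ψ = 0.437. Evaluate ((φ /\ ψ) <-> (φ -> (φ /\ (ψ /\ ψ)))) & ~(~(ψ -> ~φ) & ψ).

φ /\ ψ = min(0.256, 0.437) = 0.256
ψ /\ ψ = min(0.437, 0.437) = 0.437
φ /\ (ψ /\ ψ) = min(0.256, 0.437) = 0.256
φ -> (φ /\ (ψ /\ ψ)) = min(1, 1 − 0.256 + 0.256) = min(1, 1.000) = 1.000
(φ /\ ψ) <-> (φ -> (φ /\ (ψ /\ ψ))) = 1 − |0.256 − 1.000| = 1 − 0.744 = 0.256
~φ = 1 − 0.256 = 0.744
ψ -> ~φ = min(1, 1 − 0.437 + 0.744) = min(1, 1.307) = 1.000
~(ψ -> ~φ) = 1 − 1.000 = 0.000
~(ψ -> ~φ) & ψ = max(0, 0.000 + 0.437 − 1) = max(0, -0.563) = 0.000
~(~(ψ -> ~φ) & ψ) = 1 − 0.000 = 1.000
((φ /\ ψ) <-> (φ -> (φ /\ (ψ /\ ψ)))) & ~(~(ψ -> ~φ) & ψ) = max(0, 0.256 + 1.000 − 1) = max(0, 0.256) = 0.256

0.256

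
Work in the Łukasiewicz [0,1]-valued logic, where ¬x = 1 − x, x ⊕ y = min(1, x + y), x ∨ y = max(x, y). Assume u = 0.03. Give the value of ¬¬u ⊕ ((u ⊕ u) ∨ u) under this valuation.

¬u = 1 − 0.03 = 0.97
¬¬u = 1 − 0.97 = 0.03
u ⊕ u = min(1, 0.03 + 0.03) = min(1, 0.06) = 0.06
(u ⊕ u) ∨ u = max(0.06, 0.03) = 0.06
¬¬u ⊕ ((u ⊕ u) ∨ u) = min(1, 0.03 + 0.06) = min(1, 0.09) = 0.09

0.09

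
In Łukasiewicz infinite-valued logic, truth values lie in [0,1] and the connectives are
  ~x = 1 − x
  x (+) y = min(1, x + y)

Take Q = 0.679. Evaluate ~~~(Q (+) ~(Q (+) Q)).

0.321

Q (+) Q = min(1, 0.679 + 0.679) = min(1, 1.358) = 1.000
~(Q (+) Q) = 1 − 1.000 = 0.000
Q (+) ~(Q (+) Q) = min(1, 0.679 + 0.000) = min(1, 0.679) = 0.679
~(Q (+) ~(Q (+) Q)) = 1 − 0.679 = 0.321
~~(Q (+) ~(Q (+) Q)) = 1 − 0.321 = 0.679
~~~(Q (+) ~(Q (+) Q)) = 1 − 0.679 = 0.321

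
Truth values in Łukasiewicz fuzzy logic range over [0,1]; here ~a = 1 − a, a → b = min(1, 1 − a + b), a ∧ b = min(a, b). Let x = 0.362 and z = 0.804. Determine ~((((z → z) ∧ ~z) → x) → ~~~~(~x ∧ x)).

0.638

z → z = min(1, 1 − 0.804 + 0.804) = min(1, 1.000) = 1.000
~z = 1 − 0.804 = 0.196
(z → z) ∧ ~z = min(1.000, 0.196) = 0.196
((z → z) ∧ ~z) → x = min(1, 1 − 0.196 + 0.362) = min(1, 1.166) = 1.000
~x = 1 − 0.362 = 0.638
~x ∧ x = min(0.638, 0.362) = 0.362
~(~x ∧ x) = 1 − 0.362 = 0.638
~~(~x ∧ x) = 1 − 0.638 = 0.362
~~~(~x ∧ x) = 1 − 0.362 = 0.638
~~~~(~x ∧ x) = 1 − 0.638 = 0.362
(((z → z) ∧ ~z) → x) → ~~~~(~x ∧ x) = min(1, 1 − 1.000 + 0.362) = min(1, 0.362) = 0.362
~((((z → z) ∧ ~z) → x) → ~~~~(~x ∧ x)) = 1 − 0.362 = 0.638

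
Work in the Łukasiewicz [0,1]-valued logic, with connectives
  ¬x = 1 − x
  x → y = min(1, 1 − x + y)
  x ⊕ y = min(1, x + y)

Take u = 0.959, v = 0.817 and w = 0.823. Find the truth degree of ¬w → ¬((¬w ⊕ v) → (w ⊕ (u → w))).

¬w = 1 − 0.823 = 0.177
¬w ⊕ v = min(1, 0.177 + 0.817) = min(1, 0.994) = 0.994
u → w = min(1, 1 − 0.959 + 0.823) = min(1, 0.864) = 0.864
w ⊕ (u → w) = min(1, 0.823 + 0.864) = min(1, 1.687) = 1.000
(¬w ⊕ v) → (w ⊕ (u → w)) = min(1, 1 − 0.994 + 1.000) = min(1, 1.006) = 1.000
¬((¬w ⊕ v) → (w ⊕ (u → w))) = 1 − 1.000 = 0.000
¬w → ¬((¬w ⊕ v) → (w ⊕ (u → w))) = min(1, 1 − 0.177 + 0.000) = min(1, 0.823) = 0.823

0.823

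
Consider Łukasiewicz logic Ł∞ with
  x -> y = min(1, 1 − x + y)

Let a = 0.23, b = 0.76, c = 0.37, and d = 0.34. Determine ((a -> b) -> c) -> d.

0.97

a -> b = min(1, 1 − 0.23 + 0.76) = min(1, 1.53) = 1.00
(a -> b) -> c = min(1, 1 − 1.00 + 0.37) = min(1, 0.37) = 0.37
((a -> b) -> c) -> d = min(1, 1 − 0.37 + 0.34) = min(1, 0.97) = 0.97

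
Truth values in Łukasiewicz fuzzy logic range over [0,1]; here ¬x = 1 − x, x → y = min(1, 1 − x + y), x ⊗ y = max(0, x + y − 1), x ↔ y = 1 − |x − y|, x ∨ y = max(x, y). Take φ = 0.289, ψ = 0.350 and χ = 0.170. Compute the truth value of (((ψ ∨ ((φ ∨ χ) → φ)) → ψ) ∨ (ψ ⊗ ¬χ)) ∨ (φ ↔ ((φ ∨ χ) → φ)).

φ ∨ χ = max(0.289, 0.170) = 0.289
(φ ∨ χ) → φ = min(1, 1 − 0.289 + 0.289) = min(1, 1.000) = 1.000
ψ ∨ ((φ ∨ χ) → φ) = max(0.350, 1.000) = 1.000
(ψ ∨ ((φ ∨ χ) → φ)) → ψ = min(1, 1 − 1.000 + 0.350) = min(1, 0.350) = 0.350
¬χ = 1 − 0.170 = 0.830
ψ ⊗ ¬χ = max(0, 0.350 + 0.830 − 1) = max(0, 0.180) = 0.180
((ψ ∨ ((φ ∨ χ) → φ)) → ψ) ∨ (ψ ⊗ ¬χ) = max(0.350, 0.180) = 0.350
φ ↔ ((φ ∨ χ) → φ) = 1 − |0.289 − 1.000| = 1 − 0.711 = 0.289
(((ψ ∨ ((φ ∨ χ) → φ)) → ψ) ∨ (ψ ⊗ ¬χ)) ∨ (φ ↔ ((φ ∨ χ) → φ)) = max(0.350, 0.289) = 0.350

0.350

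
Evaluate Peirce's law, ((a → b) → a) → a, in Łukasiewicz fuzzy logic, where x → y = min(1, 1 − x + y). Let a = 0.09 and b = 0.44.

1.00

a → b = min(1, 1 − 0.09 + 0.44) = min(1, 1.35) = 1.00
(a → b) → a = min(1, 1 − 1.00 + 0.09) = min(1, 0.09) = 0.09
((a → b) → a) → a = min(1, 1 − 0.09 + 0.09) = min(1, 1.00) = 1.00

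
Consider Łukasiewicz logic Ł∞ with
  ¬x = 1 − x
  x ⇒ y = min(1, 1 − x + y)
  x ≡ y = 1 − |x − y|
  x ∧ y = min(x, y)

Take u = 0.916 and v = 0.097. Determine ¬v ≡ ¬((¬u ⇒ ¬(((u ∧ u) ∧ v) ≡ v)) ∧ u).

¬v = 1 − 0.097 = 0.903
¬u = 1 − 0.916 = 0.084
u ∧ u = min(0.916, 0.916) = 0.916
(u ∧ u) ∧ v = min(0.916, 0.097) = 0.097
((u ∧ u) ∧ v) ≡ v = 1 − |0.097 − 0.097| = 1 − 0.000 = 1.000
¬(((u ∧ u) ∧ v) ≡ v) = 1 − 1.000 = 0.000
¬u ⇒ ¬(((u ∧ u) ∧ v) ≡ v) = min(1, 1 − 0.084 + 0.000) = min(1, 0.916) = 0.916
(¬u ⇒ ¬(((u ∧ u) ∧ v) ≡ v)) ∧ u = min(0.916, 0.916) = 0.916
¬((¬u ⇒ ¬(((u ∧ u) ∧ v) ≡ v)) ∧ u) = 1 − 0.916 = 0.084
¬v ≡ ¬((¬u ⇒ ¬(((u ∧ u) ∧ v) ≡ v)) ∧ u) = 1 − |0.903 − 0.084| = 1 − 0.819 = 0.181

0.181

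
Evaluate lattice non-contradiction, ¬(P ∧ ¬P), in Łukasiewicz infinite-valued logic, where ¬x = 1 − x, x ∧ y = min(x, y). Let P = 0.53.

0.53

¬P = 1 − 0.53 = 0.47
P ∧ ¬P = min(0.53, 0.47) = 0.47
¬(P ∧ ¬P) = 1 − 0.47 = 0.53
(The value 0.53 < 1 shows this instance is not satisfied; not a Ł∞-tautology — its value is 1 − min(a, 1−a).)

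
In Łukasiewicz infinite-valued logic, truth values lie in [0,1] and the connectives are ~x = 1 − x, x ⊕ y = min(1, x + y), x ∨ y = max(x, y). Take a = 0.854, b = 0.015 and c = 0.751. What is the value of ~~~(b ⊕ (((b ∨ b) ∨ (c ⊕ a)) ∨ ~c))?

b ∨ b = max(0.015, 0.015) = 0.015
c ⊕ a = min(1, 0.751 + 0.854) = min(1, 1.605) = 1.000
(b ∨ b) ∨ (c ⊕ a) = max(0.015, 1.000) = 1.000
~c = 1 − 0.751 = 0.249
((b ∨ b) ∨ (c ⊕ a)) ∨ ~c = max(1.000, 0.249) = 1.000
b ⊕ (((b ∨ b) ∨ (c ⊕ a)) ∨ ~c) = min(1, 0.015 + 1.000) = min(1, 1.015) = 1.000
~(b ⊕ (((b ∨ b) ∨ (c ⊕ a)) ∨ ~c)) = 1 − 1.000 = 0.000
~~(b ⊕ (((b ∨ b) ∨ (c ⊕ a)) ∨ ~c)) = 1 − 0.000 = 1.000
~~~(b ⊕ (((b ∨ b) ∨ (c ⊕ a)) ∨ ~c)) = 1 − 1.000 = 0.000

0.000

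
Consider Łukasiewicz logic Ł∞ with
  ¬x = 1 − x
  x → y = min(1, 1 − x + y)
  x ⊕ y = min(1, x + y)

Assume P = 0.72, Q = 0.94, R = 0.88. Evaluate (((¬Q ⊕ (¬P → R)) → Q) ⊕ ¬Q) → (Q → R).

¬Q = 1 − 0.94 = 0.06
¬P = 1 − 0.72 = 0.28
¬P → R = min(1, 1 − 0.28 + 0.88) = min(1, 1.60) = 1.00
¬Q ⊕ (¬P → R) = min(1, 0.06 + 1.00) = min(1, 1.06) = 1.00
(¬Q ⊕ (¬P → R)) → Q = min(1, 1 − 1.00 + 0.94) = min(1, 0.94) = 0.94
((¬Q ⊕ (¬P → R)) → Q) ⊕ ¬Q = min(1, 0.94 + 0.06) = min(1, 1.00) = 1.00
Q → R = min(1, 1 − 0.94 + 0.88) = min(1, 0.94) = 0.94
(((¬Q ⊕ (¬P → R)) → Q) ⊕ ¬Q) → (Q → R) = min(1, 1 − 1.00 + 0.94) = min(1, 0.94) = 0.94

0.94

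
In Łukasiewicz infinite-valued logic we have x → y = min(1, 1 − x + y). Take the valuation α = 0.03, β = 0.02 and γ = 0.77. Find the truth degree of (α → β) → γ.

0.78

α → β = min(1, 1 − 0.03 + 0.02) = min(1, 0.99) = 0.99
(α → β) → γ = min(1, 1 − 0.99 + 0.77) = min(1, 0.78) = 0.78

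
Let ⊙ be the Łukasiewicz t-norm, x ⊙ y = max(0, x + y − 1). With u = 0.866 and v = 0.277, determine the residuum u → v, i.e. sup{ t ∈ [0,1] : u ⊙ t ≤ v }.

The residuum of the Łukasiewicz t-norm gives the supremum: min(1, 1 − 0.866 + 0.277).
1 − 0.866 + 0.277 = 0.411, so t = min(1, 0.411) = 0.411.
Check: 0.866 ⊙ 0.411 = max(0, 0.277) = 0.277 ≤ 0.277.

0.411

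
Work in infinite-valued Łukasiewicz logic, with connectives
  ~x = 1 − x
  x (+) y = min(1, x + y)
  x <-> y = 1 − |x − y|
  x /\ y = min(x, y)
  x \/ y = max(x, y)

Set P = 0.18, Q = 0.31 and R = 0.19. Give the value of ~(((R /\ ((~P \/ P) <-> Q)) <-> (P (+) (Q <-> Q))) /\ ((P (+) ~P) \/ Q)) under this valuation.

0.81

~P = 1 − 0.18 = 0.82
~P \/ P = max(0.82, 0.18) = 0.82
(~P \/ P) <-> Q = 1 − |0.82 − 0.31| = 1 − 0.51 = 0.49
R /\ ((~P \/ P) <-> Q) = min(0.19, 0.49) = 0.19
Q <-> Q = 1 − |0.31 − 0.31| = 1 − 0.00 = 1.00
P (+) (Q <-> Q) = min(1, 0.18 + 1.00) = min(1, 1.18) = 1.00
(R /\ ((~P \/ P) <-> Q)) <-> (P (+) (Q <-> Q)) = 1 − |0.19 − 1.00| = 1 − 0.81 = 0.19
P (+) ~P = min(1, 0.18 + 0.82) = min(1, 1.00) = 1.00
(P (+) ~P) \/ Q = max(1.00, 0.31) = 1.00
((R /\ ((~P \/ P) <-> Q)) <-> (P (+) (Q <-> Q))) /\ ((P (+) ~P) \/ Q) = min(0.19, 1.00) = 0.19
~(((R /\ ((~P \/ P) <-> Q)) <-> (P (+) (Q <-> Q))) /\ ((P (+) ~P) \/ Q)) = 1 − 0.19 = 0.81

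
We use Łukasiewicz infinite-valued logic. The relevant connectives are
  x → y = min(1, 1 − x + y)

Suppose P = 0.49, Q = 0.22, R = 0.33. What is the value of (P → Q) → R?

0.60

P → Q = min(1, 1 − 0.49 + 0.22) = min(1, 0.73) = 0.73
(P → Q) → R = min(1, 1 − 0.73 + 0.33) = min(1, 0.60) = 0.60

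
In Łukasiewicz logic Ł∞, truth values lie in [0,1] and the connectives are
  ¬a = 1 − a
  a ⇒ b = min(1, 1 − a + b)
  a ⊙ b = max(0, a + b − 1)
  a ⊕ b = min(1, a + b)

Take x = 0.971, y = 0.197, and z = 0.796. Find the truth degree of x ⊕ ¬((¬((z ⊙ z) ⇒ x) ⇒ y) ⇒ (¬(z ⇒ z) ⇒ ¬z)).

0.971

z ⊙ z = max(0, 0.796 + 0.796 − 1) = max(0, 0.592) = 0.592
(z ⊙ z) ⇒ x = min(1, 1 − 0.592 + 0.971) = min(1, 1.379) = 1.000
¬((z ⊙ z) ⇒ x) = 1 − 1.000 = 0.000
¬((z ⊙ z) ⇒ x) ⇒ y = min(1, 1 − 0.000 + 0.197) = min(1, 1.197) = 1.000
z ⇒ z = min(1, 1 − 0.796 + 0.796) = min(1, 1.000) = 1.000
¬(z ⇒ z) = 1 − 1.000 = 0.000
¬z = 1 − 0.796 = 0.204
¬(z ⇒ z) ⇒ ¬z = min(1, 1 − 0.000 + 0.204) = min(1, 1.204) = 1.000
(¬((z ⊙ z) ⇒ x) ⇒ y) ⇒ (¬(z ⇒ z) ⇒ ¬z) = min(1, 1 − 1.000 + 1.000) = min(1, 1.000) = 1.000
¬((¬((z ⊙ z) ⇒ x) ⇒ y) ⇒ (¬(z ⇒ z) ⇒ ¬z)) = 1 − 1.000 = 0.000
x ⊕ ¬((¬((z ⊙ z) ⇒ x) ⇒ y) ⇒ (¬(z ⇒ z) ⇒ ¬z)) = min(1, 0.971 + 0.000) = min(1, 0.971) = 0.971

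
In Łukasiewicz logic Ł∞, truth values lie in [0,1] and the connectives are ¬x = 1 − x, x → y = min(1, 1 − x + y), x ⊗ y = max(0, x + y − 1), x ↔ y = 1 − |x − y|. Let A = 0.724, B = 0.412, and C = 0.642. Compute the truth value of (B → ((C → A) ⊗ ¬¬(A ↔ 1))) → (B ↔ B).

C → A = min(1, 1 − 0.642 + 0.724) = min(1, 1.082) = 1.000
A ↔ 1 = 1 − |0.724 − 1.000| = 1 − 0.276 = 0.724
¬(A ↔ 1) = 1 − 0.724 = 0.276
¬¬(A ↔ 1) = 1 − 0.276 = 0.724
(C → A) ⊗ ¬¬(A ↔ 1) = max(0, 1.000 + 0.724 − 1) = max(0, 0.724) = 0.724
B → ((C → A) ⊗ ¬¬(A ↔ 1)) = min(1, 1 − 0.412 + 0.724) = min(1, 1.312) = 1.000
B ↔ B = 1 − |0.412 − 0.412| = 1 − 0.000 = 1.000
(B → ((C → A) ⊗ ¬¬(A ↔ 1))) → (B ↔ B) = min(1, 1 − 1.000 + 1.000) = min(1, 1.000) = 1.000

1.000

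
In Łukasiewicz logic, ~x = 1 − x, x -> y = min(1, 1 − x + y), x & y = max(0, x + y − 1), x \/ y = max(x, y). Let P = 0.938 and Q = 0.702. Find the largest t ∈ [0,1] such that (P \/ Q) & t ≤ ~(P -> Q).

P \/ Q = max(0.938, 0.702) = 0.938
So the left factor is P \/ Q = 0.938.
P -> Q = min(1, 1 − 0.938 + 0.702) = min(1, 0.764) = 0.764
~(P -> Q) = 1 − 0.764 = 0.236
So the right-hand bound is ~(P -> Q) = 0.236.
The residuum of the Łukasiewicz t-norm gives the supremum: min(1, 1 − 0.938 + 0.236).
1 − 0.938 + 0.236 = 0.298, so t = min(1, 0.298) = 0.298.
Check: 0.938 & 0.298 = max(0, 0.236) = 0.236 ≤ 0.236.

0.298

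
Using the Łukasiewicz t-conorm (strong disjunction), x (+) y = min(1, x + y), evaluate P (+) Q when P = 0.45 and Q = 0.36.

P (+) Q = min(1, 0.45 + 0.36) = min(1, 0.81) = 0.81
For comparison, the Gödel t-conorm max(x, y) would give 0.45.

0.81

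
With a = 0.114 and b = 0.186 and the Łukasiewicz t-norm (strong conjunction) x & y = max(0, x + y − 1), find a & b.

a & b = max(0, 0.114 + 0.186 − 1) = max(0, -0.700) = 0.000
For comparison, the Gödel (minimum) t-norm min(x, y) would give 0.114.

0.000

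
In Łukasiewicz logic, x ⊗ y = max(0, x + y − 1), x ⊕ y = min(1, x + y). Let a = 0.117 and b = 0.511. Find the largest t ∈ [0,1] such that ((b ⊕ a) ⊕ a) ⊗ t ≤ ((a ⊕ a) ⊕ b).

b ⊕ a = min(1, 0.511 + 0.117) = min(1, 0.628) = 0.628
(b ⊕ a) ⊕ a = min(1, 0.628 + 0.117) = min(1, 0.745) = 0.745
So the left factor is (b ⊕ a) ⊕ a = 0.745.
a ⊕ a = min(1, 0.117 + 0.117) = min(1, 0.234) = 0.234
(a ⊕ a) ⊕ b = min(1, 0.234 + 0.511) = min(1, 0.745) = 0.745
So the right-hand bound is (a ⊕ a) ⊕ b = 0.745.
The residuum of the Łukasiewicz t-norm gives the supremum: min(1, 1 − 0.745 + 0.745).
1 − 0.745 + 0.745 = 1.000, so t = min(1, 1.000) = 1.000.
Check: 0.745 ⊗ 1.000 = max(0, 0.745) = 0.745 ≤ 0.745.

1.000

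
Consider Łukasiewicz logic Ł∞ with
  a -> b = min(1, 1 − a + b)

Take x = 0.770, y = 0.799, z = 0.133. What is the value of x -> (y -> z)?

0.564

y -> z = min(1, 1 − 0.799 + 0.133) = min(1, 0.334) = 0.334
x -> (y -> z) = min(1, 1 − 0.770 + 0.334) = min(1, 0.564) = 0.564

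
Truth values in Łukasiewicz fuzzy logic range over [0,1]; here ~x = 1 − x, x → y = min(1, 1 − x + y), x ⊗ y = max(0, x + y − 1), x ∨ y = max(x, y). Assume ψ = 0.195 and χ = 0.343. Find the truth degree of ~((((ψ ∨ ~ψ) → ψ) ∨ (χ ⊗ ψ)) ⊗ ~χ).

~ψ = 1 − 0.195 = 0.805
ψ ∨ ~ψ = max(0.195, 0.805) = 0.805
(ψ ∨ ~ψ) → ψ = min(1, 1 − 0.805 + 0.195) = min(1, 0.390) = 0.390
χ ⊗ ψ = max(0, 0.343 + 0.195 − 1) = max(0, -0.462) = 0.000
((ψ ∨ ~ψ) → ψ) ∨ (χ ⊗ ψ) = max(0.390, 0.000) = 0.390
~χ = 1 − 0.343 = 0.657
(((ψ ∨ ~ψ) → ψ) ∨ (χ ⊗ ψ)) ⊗ ~χ = max(0, 0.390 + 0.657 − 1) = max(0, 0.047) = 0.047
~((((ψ ∨ ~ψ) → ψ) ∨ (χ ⊗ ψ)) ⊗ ~χ) = 1 − 0.047 = 0.953

0.953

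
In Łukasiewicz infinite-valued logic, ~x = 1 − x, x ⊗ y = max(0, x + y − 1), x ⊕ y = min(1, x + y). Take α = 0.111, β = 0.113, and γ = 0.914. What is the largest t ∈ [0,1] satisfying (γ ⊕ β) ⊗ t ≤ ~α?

0.889

γ ⊕ β = min(1, 0.914 + 0.113) = min(1, 1.027) = 1.000
So the left factor is γ ⊕ β = 1.000.
~α = 1 − 0.111 = 0.889
So the right-hand bound is ~α = 0.889.
The residuum of the Łukasiewicz t-norm gives the supremum: min(1, 1 − 1.000 + 0.889).
1 − 1.000 + 0.889 = 0.889, so t = min(1, 0.889) = 0.889.
Check: 1.000 ⊗ 0.889 = max(0, 0.889) = 0.889 ≤ 0.889.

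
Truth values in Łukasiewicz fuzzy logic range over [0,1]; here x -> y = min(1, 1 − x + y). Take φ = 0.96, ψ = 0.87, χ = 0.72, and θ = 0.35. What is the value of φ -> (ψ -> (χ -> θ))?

χ -> θ = min(1, 1 − 0.72 + 0.35) = min(1, 0.63) = 0.63
ψ -> (χ -> θ) = min(1, 1 − 0.87 + 0.63) = min(1, 0.76) = 0.76
φ -> (ψ -> (χ -> θ)) = min(1, 1 − 0.96 + 0.76) = min(1, 0.80) = 0.80

0.80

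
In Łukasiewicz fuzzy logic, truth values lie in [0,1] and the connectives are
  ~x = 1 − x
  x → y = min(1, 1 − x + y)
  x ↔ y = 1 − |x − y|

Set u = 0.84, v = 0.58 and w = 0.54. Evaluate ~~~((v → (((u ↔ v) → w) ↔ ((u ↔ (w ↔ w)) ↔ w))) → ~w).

u ↔ v = 1 − |0.84 − 0.58| = 1 − 0.26 = 0.74
(u ↔ v) → w = min(1, 1 − 0.74 + 0.54) = min(1, 0.80) = 0.80
w ↔ w = 1 − |0.54 − 0.54| = 1 − 0.00 = 1.00
u ↔ (w ↔ w) = 1 − |0.84 − 1.00| = 1 − 0.16 = 0.84
(u ↔ (w ↔ w)) ↔ w = 1 − |0.84 − 0.54| = 1 − 0.30 = 0.70
((u ↔ v) → w) ↔ ((u ↔ (w ↔ w)) ↔ w) = 1 − |0.80 − 0.70| = 1 − 0.10 = 0.90
v → (((u ↔ v) → w) ↔ ((u ↔ (w ↔ w)) ↔ w)) = min(1, 1 − 0.58 + 0.90) = min(1, 1.32) = 1.00
~w = 1 − 0.54 = 0.46
(v → (((u ↔ v) → w) ↔ ((u ↔ (w ↔ w)) ↔ w))) → ~w = min(1, 1 − 1.00 + 0.46) = min(1, 0.46) = 0.46
~((v → (((u ↔ v) → w) ↔ ((u ↔ (w ↔ w)) ↔ w))) → ~w) = 1 − 0.46 = 0.54
~~((v → (((u ↔ v) → w) ↔ ((u ↔ (w ↔ w)) ↔ w))) → ~w) = 1 − 0.54 = 0.46
~~~((v → (((u ↔ v) → w) ↔ ((u ↔ (w ↔ w)) ↔ w))) → ~w) = 1 − 0.46 = 0.54

0.54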